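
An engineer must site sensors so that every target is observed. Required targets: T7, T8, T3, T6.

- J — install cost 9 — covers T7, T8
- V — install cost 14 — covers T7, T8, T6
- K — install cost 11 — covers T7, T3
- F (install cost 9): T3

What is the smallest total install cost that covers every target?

23

The greedy cost-per-new-target heuristic would pick J, F, and V for 32, but a cheaper cover exists.
Choose V and F: together they cover T7, T8, T3, T6 — every target.
Total install cost: 14 + 9 = 23.
No cover costs less than 23.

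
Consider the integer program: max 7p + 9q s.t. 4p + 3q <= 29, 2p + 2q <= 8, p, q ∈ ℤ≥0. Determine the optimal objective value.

(p,q)=(0,4): 4·0+3·4=12≤29, 2·0+2·4=8≤8, objective 36.
(p,q)=(1,3): 4·1+3·3=13≤29, 2·1+2·3=8≤8, objective 34.
(p,q)=(0,3): 4·0+3·3=9≤29, 2·0+2·3=6≤8, objective 27.
Maximum is 36 at (p,q)=(0,4).

36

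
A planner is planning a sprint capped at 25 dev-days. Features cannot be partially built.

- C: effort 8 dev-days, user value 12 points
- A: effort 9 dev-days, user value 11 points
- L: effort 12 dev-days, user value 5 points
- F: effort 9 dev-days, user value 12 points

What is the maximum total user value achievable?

24

This is a 0-1 knapsack instance.
C + F: effort 8 + 9 = 17 ≤ 25, user value 12 + 12 = 24.
A + F: effort 9 + 9 = 18 ≤ 25, user value 11 + 12 = 23.
C + A: effort 8 + 9 = 17 ≤ 25, user value 12 + 11 = 23.
Best is C and F with total user value 24.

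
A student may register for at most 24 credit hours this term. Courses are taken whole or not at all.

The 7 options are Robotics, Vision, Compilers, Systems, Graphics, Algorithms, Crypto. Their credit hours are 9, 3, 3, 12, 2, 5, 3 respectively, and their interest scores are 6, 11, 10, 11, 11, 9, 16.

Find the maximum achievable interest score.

59

This is an integer program with binary decision variables.
Vision + Compilers + Graphics + Algorithms + Crypto: credit hours 3 + 3 + 2 + 5 + 3 = 16 ≤ 24, interest score 11 + 10 + 11 + 9 + 16 = 57.
Robotics + Vision + Compilers + Graphics + Crypto: credit hours 9 + 3 + 3 + 2 + 3 = 20 ≤ 24, interest score 6 + 11 + 10 + 11 + 16 = 54.
Vision + Compilers + Systems + Graphics + Crypto: credit hours 3 + 3 + 12 + 2 + 3 = 23 ≤ 24, interest score 11 + 10 + 11 + 11 + 16 = 59.
Best is Vision, Compilers, Systems, Graphics, and Crypto with total interest score 59.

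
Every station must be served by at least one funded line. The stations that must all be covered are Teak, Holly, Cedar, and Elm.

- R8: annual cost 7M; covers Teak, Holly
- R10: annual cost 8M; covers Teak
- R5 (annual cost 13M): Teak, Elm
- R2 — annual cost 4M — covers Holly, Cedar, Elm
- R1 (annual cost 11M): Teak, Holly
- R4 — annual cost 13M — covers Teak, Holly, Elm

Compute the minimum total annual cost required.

Choose R8 and R2: together they cover Teak, Holly, Cedar, Elm — every station.
Total annual cost: 7 + 4 = 11.
No cover costs less than 11.

11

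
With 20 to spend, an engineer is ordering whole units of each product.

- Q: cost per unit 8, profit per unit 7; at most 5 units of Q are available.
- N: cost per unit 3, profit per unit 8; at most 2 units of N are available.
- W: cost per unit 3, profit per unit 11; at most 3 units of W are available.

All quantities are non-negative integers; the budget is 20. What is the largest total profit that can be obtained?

49

This is a bounded integer knapsack.
W has the best ratio (11/3); taking only W gives at most 3×11 = 33 (stopped by the supply cap of 3).
Mixing does better — 2×N and 3×W: cost 15 ≤ 20, profit 2·8 + 3·11 = 49.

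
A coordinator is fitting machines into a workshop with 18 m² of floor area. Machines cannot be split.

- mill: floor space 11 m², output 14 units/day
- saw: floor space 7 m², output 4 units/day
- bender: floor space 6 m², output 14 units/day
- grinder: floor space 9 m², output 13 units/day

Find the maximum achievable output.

28

This is an integer program with binary decision variables.
Take mill and bender: floor space 11 + 6 = 17 ≤ 18, output 14 + 14 = 28.
No other feasible combination does better.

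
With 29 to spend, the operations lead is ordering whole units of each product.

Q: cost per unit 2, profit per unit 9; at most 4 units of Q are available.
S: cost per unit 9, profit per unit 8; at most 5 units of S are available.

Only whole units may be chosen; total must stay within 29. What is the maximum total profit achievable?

52

This is a bounded integer knapsack.
Q has the best ratio (9/2); taking only Q gives at most 4×9 = 36 (stopped by the supply cap of 4).
Mixing does better — 4×Q and 2×S: cost 26 ≤ 29, profit 4·9 + 2·8 = 52.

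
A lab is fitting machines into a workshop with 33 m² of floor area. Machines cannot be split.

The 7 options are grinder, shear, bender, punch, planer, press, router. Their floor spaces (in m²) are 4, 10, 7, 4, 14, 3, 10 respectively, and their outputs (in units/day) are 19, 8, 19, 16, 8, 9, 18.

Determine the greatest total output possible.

81

grinder + bender + punch + router: floor space 4 + 7 + 4 + 10 = 25 ≤ 33, output 19 + 19 + 16 + 18 = 72.
grinder + bender + punch + press + router: floor space 4 + 7 + 4 + 3 + 10 = 28 ≤ 33, output 19 + 19 + 16 + 9 + 18 = 81.
Best is grinder, bender, punch, press, and router with total output 81.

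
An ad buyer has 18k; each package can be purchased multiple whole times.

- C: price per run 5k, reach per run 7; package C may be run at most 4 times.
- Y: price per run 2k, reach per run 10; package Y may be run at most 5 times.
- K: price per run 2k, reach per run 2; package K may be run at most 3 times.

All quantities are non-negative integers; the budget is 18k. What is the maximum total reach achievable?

59

This is a bounded integer knapsack.
Take 1×C, 5×Y, and 1×K: price 17 ≤ 18, reach 1·7 + 5·10 + 1·2 = 59.
Y has the best ratio (10/2) and is taken to its limit of 5; remaining capacity is filled optimally with the others.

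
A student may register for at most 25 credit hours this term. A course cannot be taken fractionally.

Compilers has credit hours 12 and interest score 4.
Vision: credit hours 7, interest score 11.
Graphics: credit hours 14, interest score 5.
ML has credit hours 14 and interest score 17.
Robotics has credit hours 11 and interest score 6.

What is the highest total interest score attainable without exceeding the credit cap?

Treat it as a binary knapsack problem.
Take Vision and ML: credit hours 7 + 14 = 21 ≤ 25, interest score 11 + 17 = 28.
No other feasible combination does better.

28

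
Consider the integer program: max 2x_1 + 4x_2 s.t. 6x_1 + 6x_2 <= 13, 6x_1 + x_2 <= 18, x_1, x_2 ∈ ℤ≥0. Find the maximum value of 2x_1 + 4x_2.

8

(x_1,x_2)=(0,2): 6·0+6·2=12≤13, 6·0+1·2=2≤18, objective 8.
(x_1,x_2)=(1,1): 6·1+6·1=12≤13, 6·1+1·1=7≤18, objective 6.
(x_1,x_2)=(0,1): 6·0+6·1=6≤13, 6·0+1·1=1≤18, objective 4.
No feasible integer point exceeds 8.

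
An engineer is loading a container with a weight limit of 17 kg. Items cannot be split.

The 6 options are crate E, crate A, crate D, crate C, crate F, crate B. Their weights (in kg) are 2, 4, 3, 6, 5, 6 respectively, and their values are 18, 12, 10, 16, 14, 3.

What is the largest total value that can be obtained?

60

Allowing fractional choices, the relaxed optimum would be about 62.0, but items are indivisible.
crate E + crate A + crate C + crate F: weight 2 + 4 + 6 + 5 = 17 ≤ 17, value 18 + 12 + 16 + 14 = 60.
crate E + crate D + crate C + crate F: weight 2 + 3 + 6 + 5 = 16 ≤ 17, value 18 + 10 + 16 + 14 = 58.
Best is crate E, crate A, crate C, and crate F with total value 60.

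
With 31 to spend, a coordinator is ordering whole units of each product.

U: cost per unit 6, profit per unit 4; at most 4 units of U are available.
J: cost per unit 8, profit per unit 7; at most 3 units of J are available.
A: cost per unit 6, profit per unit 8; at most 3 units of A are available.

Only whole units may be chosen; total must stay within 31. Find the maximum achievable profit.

32

This is a bounded integer knapsack.
Take 2×U and 3×A: cost 30 ≤ 31, profit 2·4 + 3·8 = 32.
A has the best ratio (8/6) and is taken to its limit of 3; remaining capacity is filled optimally with the others.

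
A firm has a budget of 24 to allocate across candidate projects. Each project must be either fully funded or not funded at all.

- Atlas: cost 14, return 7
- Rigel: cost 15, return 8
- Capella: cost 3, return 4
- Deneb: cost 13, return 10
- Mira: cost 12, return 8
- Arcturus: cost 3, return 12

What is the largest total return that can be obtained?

26

This is a 0-1 knapsack instance.
Take Capella, Deneb, and Arcturus: cost 3 + 13 + 3 = 19 ≤ 24, return 4 + 10 + 12 = 26.
No other feasible combination does better.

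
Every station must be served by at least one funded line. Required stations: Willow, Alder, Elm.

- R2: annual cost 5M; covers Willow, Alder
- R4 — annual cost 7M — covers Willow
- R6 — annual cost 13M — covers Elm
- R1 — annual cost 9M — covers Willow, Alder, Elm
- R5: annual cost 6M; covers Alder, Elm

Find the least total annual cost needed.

This is an integer covering problem.
R1 alone covers Willow, Alder, Elm — every station.
Total annual cost: 9.

9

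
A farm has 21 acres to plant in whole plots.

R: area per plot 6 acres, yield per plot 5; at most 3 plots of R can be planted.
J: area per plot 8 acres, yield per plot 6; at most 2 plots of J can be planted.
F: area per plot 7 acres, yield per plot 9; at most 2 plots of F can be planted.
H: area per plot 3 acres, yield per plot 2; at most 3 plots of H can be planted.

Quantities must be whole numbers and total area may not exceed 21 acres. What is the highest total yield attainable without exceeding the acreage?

23

F has the best ratio (9/7); taking only F gives at most 2×9 = 18 (stopped by the supply cap of 2).
Mixing does better — 1×R and 2×F: area 20 ≤ 21, yield 1·5 + 2·9 = 23.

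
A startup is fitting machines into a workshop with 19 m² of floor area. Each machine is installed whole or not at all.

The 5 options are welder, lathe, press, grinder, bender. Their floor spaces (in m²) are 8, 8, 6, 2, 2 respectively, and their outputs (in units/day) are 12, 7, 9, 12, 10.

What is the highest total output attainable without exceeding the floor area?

This is an integer program with binary decision variables.
lathe + press + grinder + bender: floor space 8 + 6 + 2 + 2 = 18 ≤ 19, output 7 + 9 + 12 + 10 = 38.
welder + grinder + bender: floor space 8 + 2 + 2 = 12 ≤ 19, output 12 + 12 + 10 = 34.
welder + press + grinder + bender: floor space 8 + 6 + 2 + 2 = 18 ≤ 19, output 12 + 9 + 12 + 10 = 43.
Best is welder, press, grinder, and bender with total output 43.

43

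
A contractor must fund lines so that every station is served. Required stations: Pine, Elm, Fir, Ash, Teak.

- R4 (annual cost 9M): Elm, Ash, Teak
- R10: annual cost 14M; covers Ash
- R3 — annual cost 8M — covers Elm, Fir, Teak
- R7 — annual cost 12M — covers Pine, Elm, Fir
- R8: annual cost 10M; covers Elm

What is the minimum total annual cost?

21

This is an integer covering problem.
The greedy cost-per-new-station heuristic would pick R3, R4, and R7 for 29, but a cheaper cover exists.
Choose R4 and R7: together they cover Pine, Elm, Fir, Ash, Teak — every station.
Total annual cost: 9 + 12 = 21.
No cover costs less than 21.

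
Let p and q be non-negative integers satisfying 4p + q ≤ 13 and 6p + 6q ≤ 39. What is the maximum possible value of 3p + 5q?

(p,q)=(0,6): 4·0+1·6=6≤13, 6·0+6·6=36≤39, objective 30.
(p,q)=(1,5): 4·1+1·5=9≤13, 6·1+6·5=36≤39, objective 28.
(p,q)=(0,5): 4·0+1·5=5≤13, 6·0+6·5=30≤39, objective 25.
No feasible integer point exceeds 30.

30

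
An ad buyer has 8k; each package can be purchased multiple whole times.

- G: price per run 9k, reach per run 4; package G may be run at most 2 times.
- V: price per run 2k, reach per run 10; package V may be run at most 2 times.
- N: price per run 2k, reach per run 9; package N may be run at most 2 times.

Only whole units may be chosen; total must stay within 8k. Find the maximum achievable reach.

38

Take 2×V and 2×N: price 8 ≤ 8, reach 2·10 + 2·9 = 38.
V has the best ratio (10/2) and is taken to its limit of 2; remaining capacity is filled optimally with the others.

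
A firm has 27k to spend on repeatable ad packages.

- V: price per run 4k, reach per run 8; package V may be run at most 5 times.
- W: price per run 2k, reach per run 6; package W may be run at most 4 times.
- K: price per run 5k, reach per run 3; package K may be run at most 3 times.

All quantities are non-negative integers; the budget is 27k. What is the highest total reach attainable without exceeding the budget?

Take 5×V and 3×W: price 26 ≤ 27, reach 5·8 + 3·6 = 58.
No other integer combination yields more.

58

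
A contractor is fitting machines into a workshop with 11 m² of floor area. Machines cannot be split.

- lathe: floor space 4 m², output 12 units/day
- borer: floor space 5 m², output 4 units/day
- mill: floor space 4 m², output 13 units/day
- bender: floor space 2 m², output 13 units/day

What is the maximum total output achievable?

Take lathe, mill, and bender: floor space 4 + 4 + 2 = 10 ≤ 11, output 12 + 13 + 13 = 38.
No other feasible combination does better.

38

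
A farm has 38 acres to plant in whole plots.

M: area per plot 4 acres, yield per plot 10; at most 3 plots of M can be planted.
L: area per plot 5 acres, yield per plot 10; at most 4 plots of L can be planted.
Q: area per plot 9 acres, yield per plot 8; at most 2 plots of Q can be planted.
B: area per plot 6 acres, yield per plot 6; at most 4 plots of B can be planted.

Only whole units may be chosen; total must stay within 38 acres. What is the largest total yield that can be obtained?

M has the best ratio (10/4); taking only M gives at most 3×10 = 30 (stopped by the supply cap of 3).
Mixing does better — 3×M, 4×L, and 1×B: area 38 ≤ 38, yield 3·10 + 4·10 + 1·6 = 76.

76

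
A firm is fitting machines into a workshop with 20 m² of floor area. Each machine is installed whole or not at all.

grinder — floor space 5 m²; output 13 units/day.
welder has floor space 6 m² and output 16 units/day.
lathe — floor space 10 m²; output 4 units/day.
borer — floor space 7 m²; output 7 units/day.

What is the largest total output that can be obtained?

36

Allowing fractional choices, the relaxed optimum would be about 36.8, but machines are indivisible.
grinder + welder: floor space 5 + 6 = 11 ≤ 20, output 13 + 16 = 29.
grinder + welder + borer: floor space 5 + 6 + 7 = 18 ≤ 20, output 13 + 16 + 7 = 36.
Best is grinder, welder, and borer with total output 36.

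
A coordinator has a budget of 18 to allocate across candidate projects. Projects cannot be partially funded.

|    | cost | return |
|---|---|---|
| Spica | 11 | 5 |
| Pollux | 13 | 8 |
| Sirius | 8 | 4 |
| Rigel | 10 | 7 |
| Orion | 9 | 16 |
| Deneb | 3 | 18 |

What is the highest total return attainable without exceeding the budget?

Allowing fractional choices, the relaxed optimum would be about 38.2, but projects are indivisible.
Pollux + Deneb: cost 13 + 3 = 16 ≤ 18, return 8 + 18 = 26.
Orion + Deneb: cost 9 + 3 = 12 ≤ 18, return 16 + 18 = 34.
Rigel + Deneb: cost 10 + 3 = 13 ≤ 18, return 7 + 18 = 25.
Best is Orion and Deneb with total return 34.

34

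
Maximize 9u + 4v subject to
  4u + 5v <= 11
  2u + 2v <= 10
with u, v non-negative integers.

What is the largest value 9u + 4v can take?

18

(u,v)=(2,0) is feasible, giving 18.
(u,v)=(1,1) is feasible, giving 13.
(u,v)=(1,0) is feasible, giving 9.
The best lattice point is (2,0), giving 18.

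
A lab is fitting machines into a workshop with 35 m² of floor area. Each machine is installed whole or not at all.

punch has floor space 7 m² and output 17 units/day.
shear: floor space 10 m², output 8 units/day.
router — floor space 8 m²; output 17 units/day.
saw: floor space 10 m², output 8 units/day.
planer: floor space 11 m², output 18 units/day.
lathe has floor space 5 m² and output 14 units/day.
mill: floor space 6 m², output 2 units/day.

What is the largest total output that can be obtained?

66

Allowing fractional choices, the relaxed optimum would be about 69.2, but machines are indivisible.
punch + router + planer + lathe: floor space 7 + 8 + 11 + 5 = 31 ≤ 35, output 17 + 17 + 18 + 14 = 66.
punch + saw + planer + lathe: floor space 7 + 10 + 11 + 5 = 33 ≤ 35, output 17 + 8 + 18 + 14 = 57.
punch + shear + planer + lathe: floor space 7 + 10 + 11 + 5 = 33 ≤ 35, output 17 + 8 + 18 + 14 = 57.
Best is punch, router, planer, and lathe with total output 66.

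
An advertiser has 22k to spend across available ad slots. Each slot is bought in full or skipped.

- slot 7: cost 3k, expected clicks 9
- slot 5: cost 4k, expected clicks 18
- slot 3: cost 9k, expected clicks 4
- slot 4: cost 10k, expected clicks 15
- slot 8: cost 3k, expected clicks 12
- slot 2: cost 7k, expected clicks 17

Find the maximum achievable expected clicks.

slot 7 + slot 5 + slot 4 + slot 8: cost 3 + 4 + 10 + 3 = 20 ≤ 22, expected clicks 9 + 18 + 15 + 12 = 54.
slot 5 + slot 4 + slot 2: cost 4 + 10 + 7 = 21 ≤ 22, expected clicks 18 + 15 + 17 = 50.
slot 7 + slot 5 + slot 8 + slot 2: cost 3 + 4 + 3 + 7 = 17 ≤ 22, expected clicks 9 + 18 + 12 + 17 = 56.
Best is slot 7, slot 5, slot 8, and slot 2 with total expected clicks 56.

56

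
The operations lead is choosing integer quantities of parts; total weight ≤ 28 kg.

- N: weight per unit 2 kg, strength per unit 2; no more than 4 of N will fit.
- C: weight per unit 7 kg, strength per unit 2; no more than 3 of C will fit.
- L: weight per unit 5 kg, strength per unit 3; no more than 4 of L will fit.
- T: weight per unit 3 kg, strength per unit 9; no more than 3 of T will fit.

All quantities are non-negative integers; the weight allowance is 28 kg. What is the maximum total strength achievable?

41

T has the best ratio (9/3); taking only T gives at most 3×9 = 27 (stopped by the supply cap of 3).
Mixing does better — 4×N, 2×L, and 3×T: weight 27 ≤ 28, strength 4·2 + 2·3 + 3·9 = 41.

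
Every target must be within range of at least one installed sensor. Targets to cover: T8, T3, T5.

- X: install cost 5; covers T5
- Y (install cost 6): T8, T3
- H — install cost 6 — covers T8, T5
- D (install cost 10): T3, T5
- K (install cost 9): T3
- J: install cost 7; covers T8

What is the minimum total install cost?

11

Choose X and Y: together they cover T8, T3, T5 — every target.
Total install cost: 5 + 6 = 11.
No cover costs less than 11.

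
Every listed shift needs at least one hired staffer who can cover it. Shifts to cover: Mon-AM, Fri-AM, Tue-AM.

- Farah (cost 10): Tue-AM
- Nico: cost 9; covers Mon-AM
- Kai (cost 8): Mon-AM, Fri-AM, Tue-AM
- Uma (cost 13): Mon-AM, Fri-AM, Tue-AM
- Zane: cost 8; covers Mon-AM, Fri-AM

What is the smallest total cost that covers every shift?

8

Kai alone covers Mon-AM, Fri-AM, Tue-AM — every shift.
Total cost: 8.
No cover costs less than 8.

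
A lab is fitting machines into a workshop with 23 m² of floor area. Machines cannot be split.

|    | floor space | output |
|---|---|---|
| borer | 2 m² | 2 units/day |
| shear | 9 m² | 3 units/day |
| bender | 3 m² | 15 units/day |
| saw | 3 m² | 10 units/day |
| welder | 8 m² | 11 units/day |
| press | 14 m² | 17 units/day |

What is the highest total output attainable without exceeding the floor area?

44

This is an integer program with binary decision variables.
Take borer, bender, saw, and press: floor space 2 + 3 + 3 + 14 = 22 ≤ 23, output 2 + 15 + 10 + 17 = 44.
No other feasible combination does better.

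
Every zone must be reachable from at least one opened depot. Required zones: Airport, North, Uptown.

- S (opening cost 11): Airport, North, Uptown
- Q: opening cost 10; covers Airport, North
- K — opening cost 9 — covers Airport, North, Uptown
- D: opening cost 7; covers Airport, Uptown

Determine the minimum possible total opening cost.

9

K alone covers Airport, North, Uptown — every zone.
Total opening cost: 9.
No cover costs less than 9.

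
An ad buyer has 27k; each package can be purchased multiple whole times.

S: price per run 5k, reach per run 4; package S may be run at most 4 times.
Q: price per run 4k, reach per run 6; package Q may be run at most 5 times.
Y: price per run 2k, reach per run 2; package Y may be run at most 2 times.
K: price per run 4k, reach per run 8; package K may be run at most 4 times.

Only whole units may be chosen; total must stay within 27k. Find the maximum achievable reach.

K has the best ratio (8/4); taking only K gives at most 4×8 = 32 (stopped by the supply cap of 4).
Mixing does better — 2×Q, 1×Y, and 4×K: price 26 ≤ 27, reach 2·6 + 1·2 + 4·8 = 46.

46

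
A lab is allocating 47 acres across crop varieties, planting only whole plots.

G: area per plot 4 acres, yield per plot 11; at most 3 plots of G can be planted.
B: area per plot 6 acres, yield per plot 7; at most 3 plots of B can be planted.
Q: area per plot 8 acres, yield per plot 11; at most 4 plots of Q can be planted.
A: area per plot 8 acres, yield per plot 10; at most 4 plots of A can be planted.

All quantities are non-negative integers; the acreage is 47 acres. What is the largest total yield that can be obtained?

77

G has the best ratio (11/4); taking only G gives at most 3×11 = 33 (stopped by the supply cap of 3).
Mixing does better — 3×G and 4×Q: area 44 ≤ 47, yield 3·11 + 4·11 = 77.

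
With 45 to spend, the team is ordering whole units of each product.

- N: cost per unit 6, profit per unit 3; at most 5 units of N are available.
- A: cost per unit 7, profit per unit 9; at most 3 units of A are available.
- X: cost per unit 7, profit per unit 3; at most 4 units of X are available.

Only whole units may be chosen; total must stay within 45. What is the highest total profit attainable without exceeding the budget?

39

4×N and 3×A: cost 45 ≤ 45, profit 4·3 + 3·9 = 39.
3×A and 3×X: cost 42 ≤ 45, profit 3·9 + 3·3 = 36.
Best is 39.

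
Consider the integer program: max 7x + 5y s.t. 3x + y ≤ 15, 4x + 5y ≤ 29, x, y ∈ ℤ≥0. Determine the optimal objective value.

(x,y)=(4,2) is feasible, giving 38.
(x,y)=(3,3) is feasible, giving 36.
The best lattice point is (4,2), giving 38.

38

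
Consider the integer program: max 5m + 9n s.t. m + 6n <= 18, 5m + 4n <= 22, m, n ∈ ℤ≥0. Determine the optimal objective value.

28

The continuous relaxation peaks at (2.31, 2.62) with value 35.08; rounding to a feasible lattice point costs some objective.
(m,n)=(2,2) is feasible, giving 28.
(m,n)=(3,1) is feasible, giving 24.
No feasible integer point exceeds 28.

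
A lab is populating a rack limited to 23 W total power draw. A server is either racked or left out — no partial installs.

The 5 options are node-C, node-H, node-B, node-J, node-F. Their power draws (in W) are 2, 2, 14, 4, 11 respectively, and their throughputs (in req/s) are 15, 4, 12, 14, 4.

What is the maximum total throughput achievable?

45

Allowing fractional choices, the relaxed optimum would be about 45.4, but servers are indivisible.
node-C + node-H + node-B + node-J: power draw 2 + 2 + 14 + 4 = 22 ≤ 23, throughput 15 + 4 + 12 + 14 = 45.
node-C + node-H + node-J + node-F: power draw 2 + 2 + 4 + 11 = 19 ≤ 23, throughput 15 + 4 + 14 + 4 = 37.
node-C + node-B + node-J: power draw 2 + 14 + 4 = 20 ≤ 23, throughput 15 + 12 + 14 = 41.
Best is node-C, node-H, node-B, and node-J with total throughput 45.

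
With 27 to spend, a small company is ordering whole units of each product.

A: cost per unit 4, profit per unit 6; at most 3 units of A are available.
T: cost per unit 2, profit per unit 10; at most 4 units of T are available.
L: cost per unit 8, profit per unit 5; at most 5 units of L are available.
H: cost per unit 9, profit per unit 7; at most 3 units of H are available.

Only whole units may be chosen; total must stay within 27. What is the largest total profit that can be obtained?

This is a bounded integer knapsack.
T has the best ratio (10/2); taking only T gives at most 4×10 = 40 (stopped by the supply cap of 4).
Mixing does better — 2×A, 4×T, and 1×H: cost 25 ≤ 27, profit 2·6 + 4·10 + 1·7 = 59.

59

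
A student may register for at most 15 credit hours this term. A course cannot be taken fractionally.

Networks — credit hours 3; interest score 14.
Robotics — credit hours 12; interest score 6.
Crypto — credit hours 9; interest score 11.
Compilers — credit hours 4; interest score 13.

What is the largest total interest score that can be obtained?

27

Allowing fractional choices, the relaxed optimum would be about 36.8, but courses are indivisible.
Networks + Crypto: credit hours 3 + 9 = 12 ≤ 15, interest score 14 + 11 = 25.
Networks + Compilers: credit hours 3 + 4 = 7 ≤ 15, interest score 14 + 13 = 27.
Best is Networks and Compilers with total interest score 27.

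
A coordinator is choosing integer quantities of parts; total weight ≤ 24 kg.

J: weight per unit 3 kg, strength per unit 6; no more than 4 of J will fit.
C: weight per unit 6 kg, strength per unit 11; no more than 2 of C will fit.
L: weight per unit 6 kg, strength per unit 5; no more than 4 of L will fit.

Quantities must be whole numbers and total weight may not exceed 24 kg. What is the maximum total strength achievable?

46

J has the best ratio (6/3); taking only J gives at most 4×6 = 24 (stopped by the supply cap of 4).
Mixing does better — 4×J and 2×C: weight 24 ≤ 24, strength 4·6 + 2·11 = 46.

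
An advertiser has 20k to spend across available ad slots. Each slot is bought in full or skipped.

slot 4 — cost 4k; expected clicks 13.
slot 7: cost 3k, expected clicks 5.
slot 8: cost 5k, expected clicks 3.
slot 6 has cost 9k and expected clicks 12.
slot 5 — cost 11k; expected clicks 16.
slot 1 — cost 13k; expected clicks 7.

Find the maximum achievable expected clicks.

34

Allowing fractional choices, the relaxed optimum would be about 36.7, but ad slots are indivisible.
slot 4 + slot 7 + slot 5: cost 4 + 3 + 11 = 18 ≤ 20, expected clicks 13 + 5 + 16 = 34.
slot 4 + slot 8 + slot 5: cost 4 + 5 + 11 = 20 ≤ 20, expected clicks 13 + 3 + 16 = 32.
slot 4 + slot 7 + slot 6: cost 4 + 3 + 9 = 16 ≤ 20, expected clicks 13 + 5 + 12 = 30.
Best is slot 4, slot 7, and slot 5 with total expected clicks 34.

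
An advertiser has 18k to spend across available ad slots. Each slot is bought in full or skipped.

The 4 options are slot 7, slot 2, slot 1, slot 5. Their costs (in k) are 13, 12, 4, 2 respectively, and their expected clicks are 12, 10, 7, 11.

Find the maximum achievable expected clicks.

Take slot 2, slot 1, and slot 5: cost 12 + 4 + 2 = 18 ≤ 18, expected clicks 10 + 7 + 11 = 28.
No other feasible combination does better.

28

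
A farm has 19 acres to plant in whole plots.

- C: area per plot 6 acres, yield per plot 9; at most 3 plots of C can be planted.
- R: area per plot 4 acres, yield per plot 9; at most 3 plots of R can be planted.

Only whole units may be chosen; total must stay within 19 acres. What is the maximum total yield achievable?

36

R has the best ratio (9/4); taking only R gives at most 3×9 = 27 (stopped by the supply cap of 3).
Mixing does better — 1×C and 3×R: area 18 ≤ 19, yield 1·9 + 3·9 = 36.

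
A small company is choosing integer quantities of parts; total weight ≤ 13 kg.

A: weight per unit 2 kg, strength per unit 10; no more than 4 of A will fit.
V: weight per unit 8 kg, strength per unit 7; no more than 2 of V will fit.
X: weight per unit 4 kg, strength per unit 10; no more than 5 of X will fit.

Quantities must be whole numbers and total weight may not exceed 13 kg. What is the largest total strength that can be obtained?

50

A has the best ratio (10/2); taking only A gives at most 4×10 = 40 (stopped by the supply cap of 4).
Mixing does better — 4×A and 1×X: weight 12 ≤ 13, strength 4·10 + 1·10 = 50.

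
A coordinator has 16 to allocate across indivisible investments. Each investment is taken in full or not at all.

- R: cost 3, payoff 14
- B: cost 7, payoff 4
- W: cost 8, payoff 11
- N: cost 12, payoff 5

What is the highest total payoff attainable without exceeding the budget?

Treat it as a binary knapsack problem.
Take R and W: cost 3 + 8 = 11 ≤ 16, payoff 14 + 11 = 25.
No other feasible combination does better.

25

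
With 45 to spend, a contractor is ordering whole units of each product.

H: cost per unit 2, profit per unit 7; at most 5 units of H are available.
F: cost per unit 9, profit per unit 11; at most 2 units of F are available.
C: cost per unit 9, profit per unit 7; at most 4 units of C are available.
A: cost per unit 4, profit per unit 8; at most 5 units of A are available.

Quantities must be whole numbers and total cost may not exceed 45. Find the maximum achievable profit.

Take 5×H, 2×F, and 4×A: cost 44 ≤ 45, profit 5·7 + 2·11 + 4·8 = 89.
H has the best ratio (7/2) and is taken to its limit of 5; remaining capacity is filled optimally with the others.

89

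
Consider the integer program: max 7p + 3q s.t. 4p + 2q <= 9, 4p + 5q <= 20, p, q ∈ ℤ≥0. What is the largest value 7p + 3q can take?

Relaxing integrality, the LP optimum is 15.75 at (p,q) = (2.25, 0), which is not an integer point.
(p,q)=(2,0): 4·2+2·0=8≤9, 4·2+5·0=8≤20, objective 14.
(p,q)=(1,1): 4·1+2·1=6≤9, 4·1+5·1=9≤20, objective 10.
(p,q)=(1,0): 4·1+2·0=4≤9, 4·1+5·0=4≤20, objective 7.
Maximum is 14 at (p,q)=(2,0).

14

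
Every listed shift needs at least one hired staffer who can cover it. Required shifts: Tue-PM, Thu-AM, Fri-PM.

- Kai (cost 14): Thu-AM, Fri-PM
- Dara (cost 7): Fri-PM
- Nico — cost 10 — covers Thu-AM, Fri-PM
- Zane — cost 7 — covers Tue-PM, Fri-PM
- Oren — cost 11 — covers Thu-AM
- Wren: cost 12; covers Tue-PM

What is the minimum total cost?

Choose Nico and Zane: together they cover Tue-PM, Thu-AM, Fri-PM — every shift.
Total cost: 10 + 7 = 17.
No cover costs less than 17.

17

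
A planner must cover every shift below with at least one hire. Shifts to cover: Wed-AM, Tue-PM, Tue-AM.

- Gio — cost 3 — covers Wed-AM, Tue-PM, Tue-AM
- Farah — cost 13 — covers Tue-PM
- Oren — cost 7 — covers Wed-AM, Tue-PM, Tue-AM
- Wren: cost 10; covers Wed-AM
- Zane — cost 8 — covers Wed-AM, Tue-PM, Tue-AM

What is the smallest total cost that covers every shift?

3

Gio alone covers Wed-AM, Tue-PM, Tue-AM — every shift.
Total cost: 3.
No cover costs less than 3.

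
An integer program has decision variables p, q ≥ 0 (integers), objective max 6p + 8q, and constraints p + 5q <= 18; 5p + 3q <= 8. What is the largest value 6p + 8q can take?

Relaxing integrality, the LP optimum is 21.33 at (p,q) = (0, 2.67), which is not an integer point.
(p,q)=(0,2): 1·0+5·2=10≤18, 5·0+3·2=6≤8, objective 16.
(p,q)=(1,1): 1·1+5·1=6≤18, 5·1+3·1=8≤8, objective 14.
(p,q)=(0,1): 1·0+5·1=5≤18, 5·0+3·1=3≤8, objective 8.
The best lattice point is (0,2), giving 16.

16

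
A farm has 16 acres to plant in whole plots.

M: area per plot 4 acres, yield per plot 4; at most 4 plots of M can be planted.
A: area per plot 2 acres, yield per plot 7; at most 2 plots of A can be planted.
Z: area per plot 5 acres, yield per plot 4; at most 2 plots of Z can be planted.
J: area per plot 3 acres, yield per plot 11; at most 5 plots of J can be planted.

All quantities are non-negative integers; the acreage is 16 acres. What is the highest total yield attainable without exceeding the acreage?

This is a bounded integer knapsack.
J has the best ratio (11/3); taking only J gives at most 5×11 = 55 (stopped by the area limit).
Mixing does better — 2×A and 4×J: area 16 ≤ 16, yield 2·7 + 4·11 = 58.

58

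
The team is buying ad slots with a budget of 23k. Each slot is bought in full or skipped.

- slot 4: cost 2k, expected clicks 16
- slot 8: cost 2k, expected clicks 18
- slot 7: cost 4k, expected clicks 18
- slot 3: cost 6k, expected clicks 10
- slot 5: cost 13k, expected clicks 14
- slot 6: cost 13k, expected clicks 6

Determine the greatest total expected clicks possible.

66

Take slot 4, slot 8, slot 7, and slot 5: cost 2 + 2 + 4 + 13 = 21 ≤ 23, expected clicks 16 + 18 + 18 + 14 = 66.
No other feasible combination does better.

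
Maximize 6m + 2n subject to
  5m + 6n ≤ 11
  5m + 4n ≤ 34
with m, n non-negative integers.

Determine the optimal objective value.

Relaxing integrality, the LP optimum is 13.20 at (m,n) = (2.2, 0), which is not an integer point.
(m,n)=(2,0): 5·2+6·0=10≤11, 5·2+4·0=10≤34, objective 12.
(m,n)=(1,1): 5·1+6·1=11≤11, 5·1+4·1=9≤34, objective 8.
(m,n)=(1,0): 5·1+6·0=5≤11, 5·1+4·0=5≤34, objective 6.
No feasible integer point exceeds 12.

12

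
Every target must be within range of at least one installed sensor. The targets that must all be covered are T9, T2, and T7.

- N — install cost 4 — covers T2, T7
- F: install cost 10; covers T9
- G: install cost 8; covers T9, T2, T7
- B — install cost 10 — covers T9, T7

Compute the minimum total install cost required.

8

The greedy cost-per-new-target heuristic would pick N and G for 12, but a cheaper cover exists.
G alone covers T9, T2, T7 — every target.
Total install cost: 8.
No cover costs less than 8.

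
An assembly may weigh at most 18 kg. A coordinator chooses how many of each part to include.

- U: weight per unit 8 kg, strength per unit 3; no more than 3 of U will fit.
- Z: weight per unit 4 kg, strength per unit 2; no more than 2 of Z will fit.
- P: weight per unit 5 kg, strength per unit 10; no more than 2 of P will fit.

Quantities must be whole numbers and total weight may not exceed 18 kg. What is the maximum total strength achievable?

Take 2×Z and 2×P: weight 18 ≤ 18, strength 2·2 + 2·10 = 24.
P has the best ratio (10/5) and is taken to its limit of 2; remaining capacity is filled optimally with the others.

24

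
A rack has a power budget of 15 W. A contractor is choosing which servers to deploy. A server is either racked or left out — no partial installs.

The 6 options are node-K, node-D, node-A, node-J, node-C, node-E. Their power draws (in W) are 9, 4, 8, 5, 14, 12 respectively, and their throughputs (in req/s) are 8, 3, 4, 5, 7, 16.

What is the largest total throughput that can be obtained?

16

Treat it as a binary knapsack problem.
Allowing fractional choices, the relaxed optimum would be about 19.0, but servers are indivisible.
node-K + node-J: power draw 9 + 5 = 14 ≤ 15, throughput 8 + 5 = 13.
node-K + node-D: power draw 9 + 4 = 13 ≤ 15, throughput 8 + 3 = 11.
node-E: power draw 12 ≤ 15, throughput 16.
Best is node-E with total throughput 16.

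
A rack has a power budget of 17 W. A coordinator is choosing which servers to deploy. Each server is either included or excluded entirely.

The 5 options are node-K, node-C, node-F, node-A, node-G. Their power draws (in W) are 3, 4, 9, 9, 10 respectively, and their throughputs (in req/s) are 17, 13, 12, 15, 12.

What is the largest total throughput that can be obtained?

45

This is a 0-1 knapsack instance.
Allowing fractional choices, the relaxed optimum would be about 46.3, but servers are indivisible.
node-K + node-C + node-G: power draw 3 + 4 + 10 = 17 ≤ 17, throughput 17 + 13 + 12 = 42.
node-K + node-C + node-A: power draw 3 + 4 + 9 = 16 ≤ 17, throughput 17 + 13 + 15 = 45.
node-K + node-C + node-F: power draw 3 + 4 + 9 = 16 ≤ 17, throughput 17 + 13 + 12 = 42.
Best is node-K, node-C, and node-A with total throughput 45.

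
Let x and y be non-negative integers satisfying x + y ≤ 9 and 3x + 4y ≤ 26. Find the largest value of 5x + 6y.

42

The continuous relaxation peaks at (8.67, 0) with value 43.33; rounding to a feasible lattice point costs some objective.
(x,y)=(6,2): 1·6+1·2=8≤9, 3·6+4·2=26≤26, objective 42.
(x,y)=(7,1): 1·7+1·1=8≤9, 3·7+4·1=25≤26, objective 41.
Maximum is 42 at (x,y)=(6,2).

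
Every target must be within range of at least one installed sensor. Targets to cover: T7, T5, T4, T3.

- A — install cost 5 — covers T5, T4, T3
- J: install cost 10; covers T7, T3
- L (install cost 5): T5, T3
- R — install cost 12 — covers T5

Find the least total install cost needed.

15

Choose A and J: together they cover T7, T5, T4, T3 — every target.
Total install cost: 5 + 10 = 15.
No cover costs less than 15.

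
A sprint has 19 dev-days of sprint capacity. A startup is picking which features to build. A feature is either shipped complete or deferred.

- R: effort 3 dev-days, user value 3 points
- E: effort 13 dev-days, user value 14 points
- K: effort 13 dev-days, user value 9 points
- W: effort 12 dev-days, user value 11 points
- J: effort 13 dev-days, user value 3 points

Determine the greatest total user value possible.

R + W: effort 3 + 12 = 15 ≤ 19, user value 3 + 11 = 14.
R + E: effort 3 + 13 = 16 ≤ 19, user value 3 + 14 = 17.
E: effort 13 ≤ 19, user value 14.
Best is R and E with total user value 17.

17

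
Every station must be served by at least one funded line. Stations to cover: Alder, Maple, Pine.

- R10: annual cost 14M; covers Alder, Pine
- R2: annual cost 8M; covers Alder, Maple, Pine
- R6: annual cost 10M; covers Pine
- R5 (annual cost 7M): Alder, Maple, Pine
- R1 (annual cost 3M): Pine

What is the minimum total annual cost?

7

R5 alone covers Alder, Maple, Pine — every station.
Total annual cost: 7.
No cover costs less than 7.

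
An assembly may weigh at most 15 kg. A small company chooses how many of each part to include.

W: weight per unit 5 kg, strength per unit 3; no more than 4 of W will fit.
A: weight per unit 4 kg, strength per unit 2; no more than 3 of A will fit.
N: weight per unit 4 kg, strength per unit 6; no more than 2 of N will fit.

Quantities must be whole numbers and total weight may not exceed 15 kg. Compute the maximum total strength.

15

This is a bounded integer knapsack.
N has the best ratio (6/4); taking only N gives at most 2×6 = 12 (stopped by the supply cap of 2).
Mixing does better — 1×W and 2×N: weight 13 ≤ 15, strength 1·3 + 2·6 = 15.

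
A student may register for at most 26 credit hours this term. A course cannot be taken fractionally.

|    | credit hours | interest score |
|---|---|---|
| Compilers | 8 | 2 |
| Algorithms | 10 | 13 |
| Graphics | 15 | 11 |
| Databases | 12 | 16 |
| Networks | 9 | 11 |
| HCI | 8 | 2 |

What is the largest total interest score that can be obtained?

Databases + Networks: credit hours 12 + 9 = 21 ≤ 26, interest score 16 + 11 = 27.
Algorithms + Databases: credit hours 10 + 12 = 22 ≤ 26, interest score 13 + 16 = 29.
Best is Algorithms and Databases with total interest score 29.

29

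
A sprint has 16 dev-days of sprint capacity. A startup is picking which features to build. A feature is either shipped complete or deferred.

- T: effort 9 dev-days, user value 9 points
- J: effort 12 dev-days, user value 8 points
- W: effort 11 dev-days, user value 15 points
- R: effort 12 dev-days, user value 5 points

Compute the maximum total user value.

15

T: effort 9 ≤ 16, user value 9.
W: effort 11 ≤ 16, user value 15.
Best is W with total user value 15.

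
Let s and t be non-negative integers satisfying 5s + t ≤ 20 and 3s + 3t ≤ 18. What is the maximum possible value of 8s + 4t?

(s,t)=(3,3): 5·3+1·3=18≤20, 3·3+3·3=18≤18, objective 36.
(s,t)=(2,4): 5·2+1·4=14≤20, 3·2+3·4=18≤18, objective 32.
The best lattice point is (3,3), giving 36.

36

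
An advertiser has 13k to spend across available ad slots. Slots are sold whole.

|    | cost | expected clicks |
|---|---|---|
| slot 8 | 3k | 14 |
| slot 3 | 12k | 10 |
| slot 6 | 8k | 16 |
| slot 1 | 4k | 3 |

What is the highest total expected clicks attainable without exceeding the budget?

30

Take slot 8 and slot 6: cost 3 + 8 = 11 ≤ 13, expected clicks 14 + 16 = 30.
No other feasible combination does better.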